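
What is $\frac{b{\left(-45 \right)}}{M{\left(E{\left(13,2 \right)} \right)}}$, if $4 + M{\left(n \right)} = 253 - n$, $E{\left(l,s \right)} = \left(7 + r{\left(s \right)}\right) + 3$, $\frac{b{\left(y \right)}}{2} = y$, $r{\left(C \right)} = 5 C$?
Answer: $- \frac{90}{229} \approx -0.39301$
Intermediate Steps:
$b{\left(y \right)} = 2 y$
$E{\left(l,s \right)} = 10 + 5 s$ ($E{\left(l,s \right)} = \left(7 + 5 s\right) + 3 = 10 + 5 s$)
$M{\left(n \right)} = 249 - n$ ($M{\left(n \right)} = -4 - \left(-253 + n\right) = 249 - n$)
$\frac{b{\left(-45 \right)}}{M{\left(E{\left(13,2 \right)} \right)}} = \frac{2 \left(-45\right)}{249 - \left(10 + 5 \cdot 2\right)} = - \frac{90}{249 - \left(10 + 10\right)} = - \frac{90}{249 - 20} = - \frac{90}{229}$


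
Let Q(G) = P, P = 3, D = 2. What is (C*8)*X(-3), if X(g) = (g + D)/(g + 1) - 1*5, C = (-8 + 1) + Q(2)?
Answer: 144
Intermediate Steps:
Q(G) = 3
C = -4 (C = (-8 + 1) + 3 = -7 + 3 = -4)
X(g) = -5 + (2 + g)/(1 + g) (X(g) = (g + 2)/(g + 1) - 1*5 = (2 + g)/(1 + g) - 5 = -5 + (2 + g)/(1 + g))
(C*8)*X(-3) = (-4*8)*((-3 - 4*(-3))/(1 - 3)) = -32*(-3 + 12)/(-2) = -(-16)*9 = -32*(-9/2) = 144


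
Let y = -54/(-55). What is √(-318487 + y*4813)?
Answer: 19*I*√2629165/55 ≈ 560.14*I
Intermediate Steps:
y = 54/55 (y = -54*(-1/55) = 54/55 ≈ 0.98182)
√(-318487 + y*4813) = √(-318487 + (54/55)*4813) = √(-318487 + 259902/55) = √(-17256883/55) = 19*I*√2629165/55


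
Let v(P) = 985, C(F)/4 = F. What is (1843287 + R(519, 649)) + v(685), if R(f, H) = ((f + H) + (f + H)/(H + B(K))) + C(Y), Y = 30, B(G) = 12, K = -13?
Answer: 1219916328/661 ≈ 1.8456e+6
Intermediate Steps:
C(F) = 4*F
R(f, H) = 120 + H + f + (H + f)/(12 + H) (R(f, H) = ((f + H) + (f + H)/(H + 12)) + 4*30 = ((H + f) + (H + f)/(12 + H)) + 120 = (H + f + (H + f)/(12 + H)) + 120 = 120 + H + f + (H + f)/(12 + H))
(1843287 + R(519, 649)) + v(685) = (1843287 + (1440 + 649² + 13*519 + 133*649 + 649*519)/(12 + 649)) + 985 = (1843287 + (1440 + 421201 + 6747 + 86317 + 336831)/661) + 985 = (1843287 + (1/661)*852536) + 985 = (1843287 + 852536/661) + 985 = 1219265243/661 + 985 = 1219916328/661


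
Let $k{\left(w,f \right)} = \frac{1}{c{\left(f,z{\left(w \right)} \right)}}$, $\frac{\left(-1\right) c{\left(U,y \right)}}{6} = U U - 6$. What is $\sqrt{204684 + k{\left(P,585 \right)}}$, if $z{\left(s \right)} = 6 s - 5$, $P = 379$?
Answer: $\frac{5 \sqrt{3835412805961006}}{684438} \approx 452.42$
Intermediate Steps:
$z{\left(s \right)} = -5 + 6 s$
$c{\left(U,y \right)} = 36 - 6 U^{2}$ ($c{\left(U,y \right)} = - 6 \left(U U - 6\right) = - 6 \left(U^{2} - 6\right) = - 6 \left(-6 + U^{2}\right) = 36 - 6 U^{2}$)
$k{\left(w,f \right)} = \frac{1}{36 - 6 f^{2}}$
$\sqrt{204684 + k{\left(P,585 \right)}} = \sqrt{204684 - \frac{1}{-36 + 6 \cdot 585^{2}}} = \sqrt{204684 - \frac{1}{-36 + 6 \cdot 342225}} = \sqrt{204684 - \frac{1}{-36 + 2053350}} = \sqrt{204684 - \frac{1}{2053314}} = \sqrt{\frac{420280522775}{2053314}} = \frac{5 \sqrt{3835412805961006}}{684438}$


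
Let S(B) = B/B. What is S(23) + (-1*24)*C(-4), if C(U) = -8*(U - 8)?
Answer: -2303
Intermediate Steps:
S(B) = 1
C(U) = 64 - 8*U (C(U) = -8*(-8 + U) = 64 - 8*U)
S(23) + (-1*24)*C(-4) = 1 + (-1*24)*(64 - 8*(-4)) = 1 - 24*(64 + 32) = 1 - 24*96 = 1 - 2304 = -2303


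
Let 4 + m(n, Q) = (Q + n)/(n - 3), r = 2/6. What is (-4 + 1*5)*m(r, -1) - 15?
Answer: -75/4 ≈ -18.750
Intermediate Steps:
r = ⅓ (r = 2*(⅙) = ⅓ ≈ 0.33333)
m(n, Q) = -4 + (Q + n)/(-3 + n) (m(n, Q) = -4 + (Q + n)/(n - 3) = -4 + (Q + n)/(-3 + n))
(-4 + 1*5)*m(r, -1) - 15 = (-4 + 1*5)*((12 - 1 - 3*⅓)/(-3 + ⅓)) - 15 = (-4 + 5)*((12 - 1 - 1)/(-8/3)) - 15 = 1*(-3/8*10) - 15 = 1*(-15/4) - 15 = -15/4 - 15 = -75/4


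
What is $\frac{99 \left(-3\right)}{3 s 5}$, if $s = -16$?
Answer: $\frac{99}{80} \approx 1.2375$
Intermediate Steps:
$\frac{99 \left(-3\right)}{3 s 5} = \frac{99 \left(-3\right)}{3 \left(-16\right) 5} = - \frac{297}{\left(-48\right) 5} = - \frac{297}{-240} = \left(-297\right) \left(- \frac{1}{240}\right) = \frac{99}{80}$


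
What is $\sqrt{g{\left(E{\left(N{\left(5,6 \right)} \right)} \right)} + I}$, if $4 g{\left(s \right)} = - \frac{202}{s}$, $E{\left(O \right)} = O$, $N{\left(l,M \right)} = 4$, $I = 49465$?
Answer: $\frac{\sqrt{791238}}{4} \approx 222.38$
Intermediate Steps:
$g{\left(s \right)} = - \frac{101}{2 s}$ ($g{\left(s \right)} = \frac{\left(-202\right) \frac{1}{s}}{4} = - \frac{101}{2 s}$)
$\sqrt{g{\left(E{\left(N{\left(5,6 \right)} \right)} \right)} + I} = \sqrt{- \frac{101}{2 \cdot 4} + 49465} = \sqrt{\left(- \frac{101}{2}\right) \frac{1}{4} + 49465} = \sqrt{- \frac{101}{8} + 49465} = \sqrt{\frac{395619}{8}} = \frac{\sqrt{791238}}{4}$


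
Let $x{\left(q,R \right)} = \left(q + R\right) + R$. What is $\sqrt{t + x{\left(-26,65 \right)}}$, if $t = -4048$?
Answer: $2 i \sqrt{986} \approx 62.801 i$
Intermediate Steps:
$x{\left(q,R \right)} = q + 2 R$ ($x{\left(q,R \right)} = \left(R + q\right) + R = q + 2 R$)
$\sqrt{t + x{\left(-26,65 \right)}} = \sqrt{-4048 + \left(-26 + 2 \cdot 65\right)} = \sqrt{-4048 + \left(-26 + 130\right)} = \sqrt{-4048 + 104} = \sqrt{-3944} = 2 i \sqrt{986}$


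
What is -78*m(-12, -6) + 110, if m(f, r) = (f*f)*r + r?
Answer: 67970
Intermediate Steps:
m(f, r) = r + r*f² (m(f, r) = f²*r + r = r*f² + r = r + r*f²)
-78*m(-12, -6) + 110 = -(-468)*(1 + (-12)²) + 110 = -(-468)*(1 + 144) + 110 = -(-468)*145 + 110 = -78*(-870) + 110 = 67860 + 110 = 67970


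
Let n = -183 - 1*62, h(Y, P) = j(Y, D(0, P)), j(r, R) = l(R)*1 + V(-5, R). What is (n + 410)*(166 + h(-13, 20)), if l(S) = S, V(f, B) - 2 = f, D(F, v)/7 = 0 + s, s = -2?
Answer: 24585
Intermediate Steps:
D(F, v) = -14 (D(F, v) = 7*(0 - 2) = 7*(-2) = -14)
V(f, B) = 2 + f
j(r, R) = -3 + R (j(r, R) = R*1 + (2 - 5) = R - 3 = -3 + R)
h(Y, P) = -17 (h(Y, P) = -3 - 14 = -17)
n = -245 (n = -183 - 62 = -245)
(n + 410)*(166 + h(-13, 20)) = (-245 + 410)*(166 - 17) = 165*149 = 24585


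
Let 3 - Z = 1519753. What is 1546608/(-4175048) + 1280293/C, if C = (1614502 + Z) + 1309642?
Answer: 396654716689/732926545114 ≈ 0.54119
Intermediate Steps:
Z = -1519750 (Z = 3 - 1*1519753 = 3 - 1519753 = -1519750)
C = 1404394 (C = (1614502 - 1519750) + 1309642 = 94752 + 1309642 = 1404394)
1546608/(-4175048) + 1280293/C = 1546608/(-4175048) + 1280293/1404394 = 1546608*(-1/4175048) + 1280293*(1/1404394) = -193326/521881 + 1280293/1404394 = 396654716689/732926545114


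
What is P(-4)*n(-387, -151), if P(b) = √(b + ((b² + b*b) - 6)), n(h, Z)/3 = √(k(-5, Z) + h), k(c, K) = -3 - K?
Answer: 3*I*√5258 ≈ 217.54*I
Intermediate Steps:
n(h, Z) = 3*√(-3 + h - Z) (n(h, Z) = 3*√((-3 - Z) + h) = 3*√(-3 + h - Z))
P(b) = √(-6 + b + 2*b²) (P(b) = √(b + ((b² + b²) - 6)) = √(b + (2*b² - 6)) = √(b + (-6 + 2*b²)) = √(-6 + b + 2*b²))
P(-4)*n(-387, -151) = √(-6 - 4 + 2*(-4)²)*(3*√(-3 - 387 - 1*(-151))) = √(-6 - 4 + 2*16)*(3*√(-3 - 387 + 151)) = √(-6 - 4 + 32)*(3*√(-239)) = √22*(3*(I*√239)) = √22*(3*I*√239) = 3*I*√5258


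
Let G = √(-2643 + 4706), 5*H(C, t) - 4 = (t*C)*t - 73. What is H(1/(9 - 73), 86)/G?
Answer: -2953*√2063/165040 ≈ -0.81269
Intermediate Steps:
H(C, t) = -69/5 + C*t²/5 (H(C, t) = ⅘ + ((t*C)*t - 73)/5 = ⅘ + ((C*t)*t - 73)/5 = ⅘ + (C*t² - 73)/5 = ⅘ + (-73 + C*t²)/5 = ⅘ + (-73/5 + C*t²/5) = -69/5 + C*t²/5)
G = √2063 ≈ 45.420
H(1/(9 - 73), 86)/G = (-69/5 + (⅕)*86²/(9 - 73))/(√2063) = (-69/5 + (⅕)*7396/(-64))*(√2063/2063) = (-69/5 + (⅕)*(-1/64)*7396)*(√2063/2063) = (-69/5 - 1849/80)*(√2063/2063) = -2953*√2063/165040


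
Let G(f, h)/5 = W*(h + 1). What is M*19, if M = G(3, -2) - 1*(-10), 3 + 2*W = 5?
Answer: 95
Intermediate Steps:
W = 1 (W = -3/2 + (1/2)*5 = -3/2 + 5/2 = 1)
G(f, h) = 5 + 5*h (G(f, h) = 5*(1*(h + 1)) = 5*(1*(1 + h)) = 5*(1 + h) = 5 + 5*h)
M = 5 (M = (5 + 5*(-2)) - 1*(-10) = (5 - 10) + 10 = -5 + 10 = 5)
M*19 = 5*19 = 95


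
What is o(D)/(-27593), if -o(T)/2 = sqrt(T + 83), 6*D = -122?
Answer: 4*sqrt(141)/82779 ≈ 0.00057379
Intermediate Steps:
D = -61/3 (D = (1/6)*(-122) = -61/3 ≈ -20.333)
o(T) = -2*sqrt(83 + T) (o(T) = -2*sqrt(T + 83) = -2*sqrt(83 + T))
o(D)/(-27593) = -2*sqrt(83 - 61/3)/(-27593) = -4*sqrt(141)/3*(-1/27593) = 4*sqrt(141)/82779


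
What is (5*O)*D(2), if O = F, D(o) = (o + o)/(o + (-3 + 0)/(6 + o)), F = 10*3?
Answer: 4800/13 ≈ 369.23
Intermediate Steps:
F = 30
D(o) = 2*o/(o - 3/(6 + o)) (D(o) = (2*o)/(o - 3/(6 + o)) = 2*o/(o - 3/(6 + o)))
O = 30
(5*O)*D(2) = (5*30)*(2*2*(6 + 2)/(-3 + 2² + 6*2)) = 150*(2*2*8/(-3 + 4 + 12)) = 150*(2*2*8/13) = 150*(2*2*(1/13)*8) = 150*(32/13) = 4800/13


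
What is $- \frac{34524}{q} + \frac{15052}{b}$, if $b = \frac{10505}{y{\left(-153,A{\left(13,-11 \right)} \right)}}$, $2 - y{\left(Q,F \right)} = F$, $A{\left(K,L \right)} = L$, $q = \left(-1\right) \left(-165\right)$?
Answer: $- \frac{182032}{955} \approx -190.61$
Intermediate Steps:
$q = 165$
$y{\left(Q,F \right)} = 2 - F$
$b = \frac{10505}{13}$ ($b = \frac{10505}{2 - -11} = \frac{10505}{2 + 11} = \frac{10505}{13} \approx 808.08$)
$- \frac{34524}{q} + \frac{15052}{b} = - \frac{34524}{165} + \frac{15052}{\frac{10505}{13}} = \left(-34524\right) \frac{1}{165} + 15052 \cdot \frac{13}{10505} = - \frac{11508}{55} + \frac{195676}{10505} = - \frac{182032}{955}$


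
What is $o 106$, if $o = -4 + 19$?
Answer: $1590$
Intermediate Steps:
$o = 15$
$o 106 = 15 \cdot 106 = 1590$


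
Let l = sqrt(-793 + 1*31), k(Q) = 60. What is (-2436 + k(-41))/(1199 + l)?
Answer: -2848824/1438363 + 2376*I*sqrt(762)/1438363 ≈ -1.9806 + 0.045599*I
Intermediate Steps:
l = I*sqrt(762) (l = sqrt(-793 + 31) = sqrt(-762) = I*sqrt(762) ≈ 27.604*I)
(-2436 + k(-41))/(1199 + l) = (-2436 + 60)/(1199 + I*sqrt(762)) = -2376/(1199 + I*sqrt(762))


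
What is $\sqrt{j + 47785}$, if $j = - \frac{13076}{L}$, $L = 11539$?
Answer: $\frac{\sqrt{6362351192021}}{11539} \approx 218.6$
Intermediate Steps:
$j = - \frac{13076}{11539} \approx -1.1332$
$\sqrt{j + 47785} = \sqrt{- \frac{13076}{11539} + 47785} = \sqrt{\frac{551378039}{11539}} = \frac{\sqrt{6362351192021}}{11539}$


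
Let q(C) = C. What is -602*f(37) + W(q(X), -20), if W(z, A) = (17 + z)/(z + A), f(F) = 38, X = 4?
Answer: -366037/16 ≈ -22877.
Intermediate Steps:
W(z, A) = (17 + z)/(A + z)
-602*f(37) + W(q(X), -20) = -602*38 + (17 + 4)/(-20 + 4) = -22876 + 21/(-16) = -22876 - 1/16*21 = -22876 - 21/16 = -366037/16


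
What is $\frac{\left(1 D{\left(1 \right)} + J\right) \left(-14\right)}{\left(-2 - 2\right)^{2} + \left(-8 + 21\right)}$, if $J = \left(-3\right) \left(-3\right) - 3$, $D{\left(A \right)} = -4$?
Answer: $- \frac{28}{29} \approx -0.96552$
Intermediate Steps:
$J = 6$ ($J = 9 - 3 = 6$)
$\frac{\left(1 D{\left(1 \right)} + J\right) \left(-14\right)}{\left(-2 - 2\right)^{2} + \left(-8 + 21\right)} = \frac{\left(1 \left(-4\right) + 6\right) \left(-14\right)}{\left(-2 - 2\right)^{2} + \left(-8 + 21\right)} = \frac{\left(-4 + 6\right) \left(-14\right)}{\left(-4\right)^{2} + 13} = \frac{2 \left(-14\right)}{16 + 13} = - \frac{28}{29}$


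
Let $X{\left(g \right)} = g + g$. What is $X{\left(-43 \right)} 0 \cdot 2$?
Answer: $0$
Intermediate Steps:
$X{\left(g \right)} = 2 g$
$X{\left(-43 \right)} 0 \cdot 2 = 2 \left(-43\right) 0 \cdot 2 = \left(-86\right) 0 = 0$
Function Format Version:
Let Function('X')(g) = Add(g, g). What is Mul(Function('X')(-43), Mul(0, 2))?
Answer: 0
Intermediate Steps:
Function('X')(g) = Mul(2, g)
Mul(Function('X')(-43), Mul(0, 2)) = Mul(Mul(2, -43), Mul(0, 2)) = Mul(-86, 0) = 0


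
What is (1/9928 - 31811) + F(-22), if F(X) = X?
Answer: -316038023/9928 ≈ -31833.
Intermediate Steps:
(1/9928 - 31811) + F(-22) = (1/9928 - 31811) - 22 = -315819607/9928 - 22 = -316038023/9928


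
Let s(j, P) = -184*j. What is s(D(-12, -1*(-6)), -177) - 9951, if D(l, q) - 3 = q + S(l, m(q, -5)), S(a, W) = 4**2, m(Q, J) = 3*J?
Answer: -14551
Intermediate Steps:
S(a, W) = 16
D(l, q) = 19 + q (D(l, q) = 3 + (q + 16) = 3 + (16 + q) = 19 + q)
s(j, P) = -184*j
s(D(-12, -1*(-6)), -177) - 9951 = -184*(19 - 1*(-6)) - 9951 = -184*(19 + 6) - 9951 = -184*25 - 9951 = -4600 - 9951 = -14551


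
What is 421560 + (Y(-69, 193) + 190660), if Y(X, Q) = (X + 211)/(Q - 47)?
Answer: 44692131/73 ≈ 6.1222e+5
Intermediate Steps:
Y(X, Q) = (211 + X)/(-47 + Q)
421560 + (Y(-69, 193) + 190660) = 421560 + ((211 - 69)/(-47 + 193) + 190660) = 421560 + (142/146 + 190660) = 421560 + ((1/146)*142 + 190660) = 421560 + (71/73 + 190660) = 421560 + 13918251/73 = 44692131/73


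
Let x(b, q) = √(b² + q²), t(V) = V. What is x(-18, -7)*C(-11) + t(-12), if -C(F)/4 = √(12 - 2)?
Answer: -12 - 4*√3730 ≈ -256.29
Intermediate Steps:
C(F) = -4*√10 (C(F) = -4*√(12 - 2) = -4*√10)
x(-18, -7)*C(-11) + t(-12) = √((-18)² + (-7)²)*(-4*√10) - 12 = √(324 + 49)*(-4*√10) - 12 = √373*(-4*√10) - 12 = -4*√3730 - 12 = -12 - 4*√3730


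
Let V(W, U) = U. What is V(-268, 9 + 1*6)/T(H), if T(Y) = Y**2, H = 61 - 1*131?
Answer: 3/980 ≈ 0.0030612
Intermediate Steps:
H = -70 (H = 61 - 131 = -70)
V(-268, 9 + 1*6)/T(H) = (9 + 1*6)/((-70)**2) = (9 + 6)/4900 = 15*(1/4900) = 3/980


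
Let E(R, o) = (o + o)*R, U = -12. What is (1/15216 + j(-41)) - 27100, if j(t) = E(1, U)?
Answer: -412718783/15216 ≈ -27124.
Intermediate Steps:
E(R, o) = 2*R*o (E(R, o) = (2*o)*R = 2*R*o)
j(t) = -24 (j(t) = 2*1*(-12) = -24)
(1/15216 + j(-41)) - 27100 = (1/15216 - 24) - 27100 = -365183/15216 - 27100 = -412718783/15216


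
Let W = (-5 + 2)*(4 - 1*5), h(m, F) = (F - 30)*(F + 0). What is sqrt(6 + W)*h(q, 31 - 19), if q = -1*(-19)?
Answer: -648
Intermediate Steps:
q = 19
h(m, F) = F*(-30 + F) (h(m, F) = (-30 + F)*F = F*(-30 + F))
W = 3 (W = -3*(4 - 5) = -3*(-1) = 3)
sqrt(6 + W)*h(q, 31 - 19) = sqrt(6 + 3)*((31 - 19)*(-30 + (31 - 19))) = sqrt(9)*(12*(-30 + 12)) = 3*(12*(-18)) = 3*(-216) = -648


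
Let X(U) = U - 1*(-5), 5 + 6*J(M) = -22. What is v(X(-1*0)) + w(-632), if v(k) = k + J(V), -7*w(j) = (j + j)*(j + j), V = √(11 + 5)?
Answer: -3195385/14 ≈ -2.2824e+5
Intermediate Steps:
V = 4 (V = √16 = 4)
J(M) = -9/2 (J(M) = -⅚ + (⅙)*(-22) = -⅚ - 11/3 = -9/2)
X(U) = 5 + U (X(U) = U + 5 = 5 + U)
w(j) = -4*j²/7 (w(j) = -(j + j)*(j + j)/7 = -2*j*2*j/7 = -4*j²/7)
v(k) = -9/2 + k (v(k) = k - 9/2 = -9/2 + k)
v(X(-1*0)) + w(-632) = (-9/2 + (5 - 1*0)) - 4/7*(-632)² = (-9/2 + (5 + 0)) - 4/7*399424 = (-9/2 + 5) - 1597696/7 = ½ - 1597696/7 = -3195385/14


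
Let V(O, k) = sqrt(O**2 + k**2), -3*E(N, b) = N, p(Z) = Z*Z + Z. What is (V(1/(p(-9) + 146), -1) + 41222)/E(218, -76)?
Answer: -61833/109 - 15*sqrt(1901)/47524 ≈ -567.29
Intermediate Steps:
p(Z) = Z + Z**2 (p(Z) = Z**2 + Z = Z + Z**2)
E(N, b) = -N/3
(V(1/(p(-9) + 146), -1) + 41222)/E(218, -76) = (sqrt((1/(-9*(1 - 9) + 146))**2 + (-1)**2) + 41222)/((-1/3*218)) = (sqrt((1/(-9*(-8) + 146))**2 + 1) + 41222)/(-218/3) = (sqrt((1/(72 + 146))**2 + 1) + 41222)*(-3/218) = (sqrt((1/218)**2 + 1) + 41222)*(-3/218) = (sqrt(1/47524 + 1) + 41222)*(-3/218) = (sqrt(47525/47524) + 41222)*(-3/218) = (5*sqrt(1901)/218 + 41222)*(-3/218) = (41222 + 5*sqrt(1901)/218)*(-3/218) = -61833/109 - 15*sqrt(1901)/47524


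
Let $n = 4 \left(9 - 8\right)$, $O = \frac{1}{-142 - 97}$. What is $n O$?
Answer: $- \frac{4}{239} \approx -0.016736$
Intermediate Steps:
$O = - \frac{1}{239}$ ($O = \frac{1}{-142 - 97} = \frac{1}{-239} = - \frac{1}{239} \approx -0.0041841$)
$n = 4$ ($n = 4 \cdot 1 = 4$)
$n O = 4 \left(- \frac{1}{239}\right) = - \frac{4}{239}$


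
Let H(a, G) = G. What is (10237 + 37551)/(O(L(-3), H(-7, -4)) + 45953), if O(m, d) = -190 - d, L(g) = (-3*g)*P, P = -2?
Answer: 47788/45767 ≈ 1.0442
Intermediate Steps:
L(g) = 6*g (L(g) = -3*g*(-2) = 6*g)
(10237 + 37551)/(O(L(-3), H(-7, -4)) + 45953) = (10237 + 37551)/((-190 - 1*(-4)) + 45953) = 47788/((-190 + 4) + 45953) = 47788/(-186 + 45953) = 47788/45767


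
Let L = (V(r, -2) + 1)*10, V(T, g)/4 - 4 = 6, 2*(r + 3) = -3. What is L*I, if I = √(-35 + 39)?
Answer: 820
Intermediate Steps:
r = -9/2 (r = -3 + (½)*(-3) = -3 - 3/2 = -9/2 ≈ -4.5000)
V(T, g) = 40 (V(T, g) = 16 + 4*6 = 16 + 24 = 40)
L = 410 (L = (40 + 1)*10 = 41*10 = 410)
I = 2 (I = √4 = 2)
L*I = 410*2 = 820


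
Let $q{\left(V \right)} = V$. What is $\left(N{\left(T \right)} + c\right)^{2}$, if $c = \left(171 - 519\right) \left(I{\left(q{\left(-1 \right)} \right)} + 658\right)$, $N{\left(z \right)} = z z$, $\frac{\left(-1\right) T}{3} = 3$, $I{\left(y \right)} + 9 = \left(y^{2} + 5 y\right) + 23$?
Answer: $54001858689$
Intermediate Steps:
$I{\left(y \right)} = 14 + y^{2} + 5 y$ ($I{\left(y \right)} = -9 + \left(\left(y^{2} + 5 y\right) + 23\right) = -9 + \left(23 + y^{2} + 5 y\right) = 14 + y^{2} + 5 y$)
$T = -9$ ($T = \left(-3\right) 3 = -9$)
$N{\left(z \right)} = z^{2}$
$c = -232464$ ($c = \left(171 - 519\right) \left(\left(14 + \left(-1\right)^{2} + 5 \left(-1\right)\right) + 658\right) = - 348 \left(\left(14 + 1 - 5\right) + 658\right) = - 348 \left(10 + 658\right) = \left(-348\right) 668 = -232464$)
$\left(N{\left(T \right)} + c\right)^{2} = \left(\left(-9\right)^{2} - 232464\right)^{2} = \left(81 - 232464\right)^{2} = \left(-232383\right)^{2} = 54001858689$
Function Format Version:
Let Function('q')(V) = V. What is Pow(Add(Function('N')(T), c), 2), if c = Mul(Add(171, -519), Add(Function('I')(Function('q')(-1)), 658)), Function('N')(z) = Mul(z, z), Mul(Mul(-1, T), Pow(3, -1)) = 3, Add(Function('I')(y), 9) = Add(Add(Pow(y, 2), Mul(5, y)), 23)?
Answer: 54001858689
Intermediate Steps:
Function('I')(y) = Add(14, Pow(y, 2), Mul(5, y)) (Function('I')(y) = Add(-9, Add(Add(Pow(y, 2), Mul(5, y)), 23)) = Add(-9, Add(23, Pow(y, 2), Mul(5, y))) = Add(14, Pow(y, 2), Mul(5, y)))
T = -9 (T = Mul(-3, 3) = -9)
Function('N')(z) = Pow(z, 2)
c = -232464 (c = Mul(Add(171, -519), Add(Add(14, Pow(-1, 2), Mul(5, -1)), 658)) = Mul(-348, Add(Add(14, 1, -5), 658)) = Mul(-348, Add(10, 658)) = Mul(-348, 668) = -232464)
Pow(Add(Function('N')(T), c), 2) = Pow(Add(Pow(-9, 2), -232464), 2) = Pow(Add(81, -232464), 2) = Pow(-232383, 2) = 54001858689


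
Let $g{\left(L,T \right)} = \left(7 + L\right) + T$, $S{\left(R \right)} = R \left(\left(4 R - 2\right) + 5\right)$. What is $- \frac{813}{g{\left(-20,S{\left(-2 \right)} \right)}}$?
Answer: $271$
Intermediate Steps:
$S{\left(R \right)} = R \left(3 + 4 R\right)$ ($S{\left(R \right)} = R \left(\left(-2 + 4 R\right) + 5\right) = R \left(3 + 4 R\right)$)
$g{\left(L,T \right)} = 7 + L + T$
$- \frac{813}{g{\left(-20,S{\left(-2 \right)} \right)}} = - \frac{813}{7 - 20 - 2 \left(3 + 4 \left(-2\right)\right)} = - \frac{813}{7 - 20 - 2 \left(3 - 8\right)} = - \frac{813}{7 - 20 - -10} = - \frac{813}{7 - 20 + 10} = - \frac{813}{-3} = \left(-813\right) \left(- \frac{1}{3}\right) = 271$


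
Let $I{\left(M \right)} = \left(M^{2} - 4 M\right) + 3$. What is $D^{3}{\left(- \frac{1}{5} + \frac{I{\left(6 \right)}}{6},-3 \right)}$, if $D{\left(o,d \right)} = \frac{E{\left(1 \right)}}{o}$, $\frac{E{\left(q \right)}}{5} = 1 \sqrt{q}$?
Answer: $\frac{125000}{12167} \approx 10.274$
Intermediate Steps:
$I{\left(M \right)} = 3 + M^{2} - 4 M$
$E{\left(q \right)} = 5 \sqrt{q}$ ($E{\left(q \right)} = 5 \cdot 1 \sqrt{q} = 5 \sqrt{q}$)
$D{\left(o,d \right)} = \frac{5}{o}$ ($D{\left(o,d \right)} = \frac{5 \sqrt{1}}{o} = \frac{5 \cdot 1}{o} = \frac{5}{o}$)
$D^{3}{\left(- \frac{1}{5} + \frac{I{\left(6 \right)}}{6},-3 \right)} = \left(\frac{5}{- \frac{1}{5} + \frac{3 + 6^{2} - 24}{6}}\right)^{3} = \left(\frac{5}{\left(-1\right) \frac{1}{5} + \left(3 + 36 - 24\right) \frac{1}{6}}\right)^{3} = \left(\frac{5}{- \frac{1}{5} + 15 \cdot \frac{1}{6}}\right)^{3} = \left(\frac{5}{- \frac{1}{5} + \frac{5}{2}}\right)^{3} = \left(\frac{5}{\frac{23}{10}}\right)^{3} = \left(5 \cdot \frac{10}{23}\right)^{3} = \left(\frac{50}{23}\right)^{3} = \frac{125000}{12167}$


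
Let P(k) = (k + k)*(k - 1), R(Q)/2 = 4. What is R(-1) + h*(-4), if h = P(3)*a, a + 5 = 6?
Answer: -40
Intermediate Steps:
a = 1 (a = -5 + 6 = 1)
R(Q) = 8 (R(Q) = 2*4 = 8)
P(k) = 2*k*(-1 + k) (P(k) = (2*k)*(-1 + k) = 2*k*(-1 + k))
h = 12 (h = (2*3*(-1 + 3))*1 = (2*3*2)*1 = 12*1 = 12)
R(-1) + h*(-4) = 8 + 12*(-4) = 8 - 48 = -40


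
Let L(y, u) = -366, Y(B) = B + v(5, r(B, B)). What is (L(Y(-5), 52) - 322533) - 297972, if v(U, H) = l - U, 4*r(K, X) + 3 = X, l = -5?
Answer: -620871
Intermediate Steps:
r(K, X) = -3/4 + X/4
v(U, H) = -5 - U
Y(B) = -10 + B (Y(B) = B + (-5 - 1*5) = B + (-5 - 5) = B - 10 = -10 + B)
(L(Y(-5), 52) - 322533) - 297972 = (-366 - 322533) - 297972 = -322899 - 297972 = -620871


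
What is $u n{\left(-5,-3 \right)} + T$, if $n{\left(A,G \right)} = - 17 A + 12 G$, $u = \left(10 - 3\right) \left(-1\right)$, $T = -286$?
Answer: $-629$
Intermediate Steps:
$u = -7$ ($u = 7 \left(-1\right) = -7$)
$u n{\left(-5,-3 \right)} + T = - 7 \left(\left(-17\right) \left(-5\right) + 12 \left(-3\right)\right) - 286 = - 7 \left(85 - 36\right) - 286 = \left(-7\right) 49 - 286 = -343 - 286 = -629$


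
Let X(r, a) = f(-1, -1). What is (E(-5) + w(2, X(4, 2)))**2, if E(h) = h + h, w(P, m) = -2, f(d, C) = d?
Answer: 144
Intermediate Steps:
X(r, a) = -1
E(h) = 2*h
(E(-5) + w(2, X(4, 2)))**2 = (2*(-5) - 2)**2 = (-10 - 2)**2 = (-12)**2 = 144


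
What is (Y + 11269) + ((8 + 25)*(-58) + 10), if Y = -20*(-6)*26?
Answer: 12485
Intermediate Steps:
Y = 3120 (Y = 120*26 = 3120)
(Y + 11269) + ((8 + 25)*(-58) + 10) = (3120 + 11269) + ((8 + 25)*(-58) + 10) = 14389 + (33*(-58) + 10) = 14389 + (-1914 + 10) = 14389 - 1904 = 12485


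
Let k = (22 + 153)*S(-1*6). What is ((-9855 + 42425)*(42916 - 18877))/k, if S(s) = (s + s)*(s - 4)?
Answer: 26098341/700 ≈ 37283.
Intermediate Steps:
S(s) = 2*s*(-4 + s) (S(s) = (2*s)*(-4 + s) = 2*s*(-4 + s))
k = 21000 (k = (22 + 153)*(2*(-1*6)*(-4 - 1*6)) = 175*(2*(-6)*(-4 - 6)) = 175*(2*(-6)*(-10)) = 175*120 = 21000)
((-9855 + 42425)*(42916 - 18877))/k = ((-9855 + 42425)*(42916 - 18877))/21000 = (32570*24039)*(1/21000) = 782950230*(1/21000) = 26098341/700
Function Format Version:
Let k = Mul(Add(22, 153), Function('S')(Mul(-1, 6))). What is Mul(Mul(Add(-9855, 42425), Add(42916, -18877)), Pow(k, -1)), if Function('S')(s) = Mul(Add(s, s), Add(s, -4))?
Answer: Rational(26098341, 700) ≈ 37283.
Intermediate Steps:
Function('S')(s) = Mul(2, s, Add(-4, s)) (Function('S')(s) = Mul(Mul(2, s), Add(-4, s)) = Mul(2, s, Add(-4, s)))
k = 21000 (k = Mul(Add(22, 153), Mul(2, Mul(-1, 6), Add(-4, Mul(-1, 6)))) = Mul(175, Mul(2, -6, Add(-4, -6))) = Mul(175, Mul(2, -6, -10)) = Mul(175, 120) = 21000)
Mul(Mul(Add(-9855, 42425), Add(42916, -18877)), Pow(k, -1)) = Mul(Mul(Add(-9855, 42425), Add(42916, -18877)), Pow(21000, -1)) = Mul(Mul(32570, 24039), Rational(1, 21000)) = Mul(782950230, Rational(1, 21000)) = Rational(26098341, 700)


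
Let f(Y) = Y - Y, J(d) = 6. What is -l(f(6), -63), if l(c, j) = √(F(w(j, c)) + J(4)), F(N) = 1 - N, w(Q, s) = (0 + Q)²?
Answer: -I*√3962 ≈ -62.944*I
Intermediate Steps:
f(Y) = 0
w(Q, s) = Q²
l(c, j) = √(7 - j²) (l(c, j) = √((1 - j²) + 6) = √(7 - j²))
-l(f(6), -63) = -√(7 - 1*(-63)²) = -√(7 - 1*3969) = -√(7 - 3969) = -√(-3962) = -I*√3962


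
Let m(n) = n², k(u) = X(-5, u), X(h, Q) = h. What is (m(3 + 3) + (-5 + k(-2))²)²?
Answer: 18496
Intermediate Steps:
k(u) = -5
(m(3 + 3) + (-5 + k(-2))²)² = ((3 + 3)² + (-5 - 5)²)² = (6² + (-10)²)² = (36 + 100)² = 136² = 18496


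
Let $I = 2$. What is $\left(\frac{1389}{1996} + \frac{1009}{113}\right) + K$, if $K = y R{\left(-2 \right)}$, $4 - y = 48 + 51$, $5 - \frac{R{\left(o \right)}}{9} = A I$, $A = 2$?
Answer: $- \frac{190672619}{225548} \approx -845.38$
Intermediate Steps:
$R{\left(o \right)} = 9$ ($R{\left(o \right)} = 45 - 9 \cdot 2 \cdot 2 = 45 - 36 = 9$)
$y = -95$ ($y = 4 - \left(48 + 51\right) = 4 - 99 = -95$)
$K = -855$ ($K = \left(-95\right) 9 = -855$)
$\left(\frac{1389}{1996} + \frac{1009}{113}\right) + K = \left(\frac{1389}{1996} + \frac{1009}{113}\right) - 855 = \frac{2170921}{225548} - 855 = - \frac{190672619}{225548}$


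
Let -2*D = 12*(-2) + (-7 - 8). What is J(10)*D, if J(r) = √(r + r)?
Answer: 39*√5 ≈ 87.207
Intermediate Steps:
J(r) = √2*√r (J(r) = √(2*r) = √2*√r)
D = 39/2 (D = -(12*(-2) + (-7 - 8))/2 = -(-24 - 15)/2 = -½*(-39) = 39/2 ≈ 19.500)
J(10)*D = (√2*√10)*(39/2) = (2*√5)*(39/2) = 39*√5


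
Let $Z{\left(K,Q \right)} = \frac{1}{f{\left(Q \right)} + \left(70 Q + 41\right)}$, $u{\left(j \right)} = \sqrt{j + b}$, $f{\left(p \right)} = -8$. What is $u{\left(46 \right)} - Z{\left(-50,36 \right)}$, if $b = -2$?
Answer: $- \frac{1}{2553} + 2 \sqrt{11} \approx 6.6329$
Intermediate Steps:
$u{\left(j \right)} = \sqrt{-2 + j}$ ($u{\left(j \right)} = \sqrt{j - 2} = \sqrt{-2 + j}$)
$Z{\left(K,Q \right)} = \frac{1}{33 + 70 Q}$ ($Z{\left(K,Q \right)} = \frac{1}{-8 + \left(70 Q + 41\right)} = \frac{1}{-8 + \left(41 + 70 Q\right)} = \frac{1}{33 + 70 Q}$)
$u{\left(46 \right)} - Z{\left(-50,36 \right)} = \sqrt{-2 + 46} - \frac{1}{33 + 70 \cdot 36} = \sqrt{44} - \frac{1}{33 + 2520} = 2 \sqrt{11} - \frac{1}{2553} = - \frac{1}{2553} + 2 \sqrt{11}$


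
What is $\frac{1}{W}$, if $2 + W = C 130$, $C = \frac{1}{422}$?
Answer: $- \frac{211}{357} \approx -0.59104$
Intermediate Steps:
$C = \frac{1}{422} \approx 0.0023697$
$W = - \frac{357}{211}$ ($W = -2 + \frac{1}{422} \cdot 130 = -2 + \frac{65}{211} = - \frac{357}{211} \approx -1.6919$)
$\frac{1}{W} = \frac{1}{- \frac{357}{211}} = - \frac{211}{357}$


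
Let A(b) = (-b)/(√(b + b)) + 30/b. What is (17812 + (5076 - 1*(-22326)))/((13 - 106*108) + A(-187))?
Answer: -36159998231500/9145301820453 + 1581088366*I*√374/9145301820453 ≈ -3.9539 + 0.0033434*I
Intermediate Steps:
A(b) = 30/b - √2*√b/2 (A(b) = (-b)/(√(2*b)) + 30/b = (-b)/((√2*√b)) + 30/b = (-b)*(√2/(2*√b)) + 30/b = -√2*√b/2 + 30/b = 30/b - √2*√b/2)
(17812 + (5076 - 1*(-22326)))/((13 - 106*108) + A(-187)) = (17812 + (5076 - 1*(-22326)))/((13 - 106*108) + (½)*(60 - √2*(-187)^(3/2))/(-187)) = (17812 + (5076 + 22326))/((13 - 11448) + (½)*(-1/187)*(60 - √2*(-187*I*√187))) = (17812 + 27402)/(-11435 + (½)*(-1/187)*(60 + 187*I*√374)) = 45214/(-11435 + (-30/187 - I*√374/2)) = 45214/(-2138375/187 - I*√374/2)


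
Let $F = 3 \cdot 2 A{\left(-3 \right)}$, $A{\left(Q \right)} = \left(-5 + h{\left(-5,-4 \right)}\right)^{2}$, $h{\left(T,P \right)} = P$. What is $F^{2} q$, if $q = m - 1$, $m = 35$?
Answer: $8030664$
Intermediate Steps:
$A{\left(Q \right)} = 81$ ($A{\left(Q \right)} = \left(-5 - 4\right)^{2} = \left(-9\right)^{2} = 81$)
$F = 486$ ($F = 3 \cdot 2 \cdot 81 = 6 \cdot 81 = 486$)
$q = 34$ ($q = 35 - 1 = 34$)
$F^{2} q = 486^{2} \cdot 34 = 236196 \cdot 34 = 8030664$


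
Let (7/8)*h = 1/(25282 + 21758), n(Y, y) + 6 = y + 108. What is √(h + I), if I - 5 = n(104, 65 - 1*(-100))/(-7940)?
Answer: √6765768212070/1167180 ≈ 2.2285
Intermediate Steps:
n(Y, y) = 102 + y (n(Y, y) = -6 + (y + 108) = -6 + (108 + y) = 102 + y)
h = 1/41160 (h = 8/(7*(25282 + 21758)) = (8/7)/47040 = (8/7)*(1/47040) = 1/41160 ≈ 2.4295e-5)
I = 39433/7940 (I = 5 + (102 + (65 - 1*(-100)))/(-7940) = 5 + (102 + (65 + 100))*(-1/7940) = 5 + (102 + 165)*(-1/7940) = 5 + 267*(-1/7940) = 5 - 267/7940 = 39433/7940 ≈ 4.9664)
√(h + I) = √(1/41160 + 39433/7940) = √(81153511/16340520) = √6765768212070/1167180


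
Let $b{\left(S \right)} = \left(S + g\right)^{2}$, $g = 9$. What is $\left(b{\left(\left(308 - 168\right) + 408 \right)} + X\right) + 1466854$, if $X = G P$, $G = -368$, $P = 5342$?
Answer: $-188753$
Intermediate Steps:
$b{\left(S \right)} = \left(9 + S\right)^{2}$ ($b{\left(S \right)} = \left(S + 9\right)^{2} = \left(9 + S\right)^{2}$)
$X = -1965856$ ($X = \left(-368\right) 5342 = -1965856$)
$\left(b{\left(\left(308 - 168\right) + 408 \right)} + X\right) + 1466854 = \left(\left(9 + \left(\left(308 - 168\right) + 408\right)\right)^{2} - 1965856\right) + 1466854 = \left(\left(9 + \left(140 + 408\right)\right)^{2} - 1965856\right) + 1466854 = \left(\left(9 + 548\right)^{2} - 1965856\right) + 1466854 = \left(557^{2} - 1965856\right) + 1466854 = \left(310249 - 1965856\right) + 1466854 = -1655607 + 1466854 = -188753$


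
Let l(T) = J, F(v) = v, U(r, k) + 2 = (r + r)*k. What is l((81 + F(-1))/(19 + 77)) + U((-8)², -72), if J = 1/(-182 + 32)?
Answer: -1382701/150 ≈ -9218.0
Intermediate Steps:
U(r, k) = -2 + 2*k*r (U(r, k) = -2 + (r + r)*k = -2 + (2*r)*k = -2 + 2*k*r)
J = -1/150 (J = 1/(-150) = -1/150 ≈ -0.0066667)
l(T) = -1/150
l((81 + F(-1))/(19 + 77)) + U((-8)², -72) = -1/150 + (-2 + 2*(-72)*(-8)²) = -1/150 + (-2 + 2*(-72)*64) = -1/150 + (-2 - 9216) = -1/150 - 9218 = -1382701/150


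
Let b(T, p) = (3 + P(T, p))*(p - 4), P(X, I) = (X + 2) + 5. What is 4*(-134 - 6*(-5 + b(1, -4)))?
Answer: 1696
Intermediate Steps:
P(X, I) = 7 + X (P(X, I) = (2 + X) + 5 = 7 + X)
b(T, p) = (-4 + p)*(10 + T) (b(T, p) = (3 + (7 + T))*(p - 4) = (10 + T)*(-4 + p) = (-4 + p)*(10 + T))
4*(-134 - 6*(-5 + b(1, -4))) = 4*(-134 - 6*(-5 + (-40 - 4*1 + 10*(-4) + 1*(-4)))) = 4*(-134 - 6*(-5 + (-40 - 4 - 40 - 4))) = 4*(-134 - 6*(-5 - 88)) = 4*(-134 - 6*(-93)) = 4*(-134 + 558) = 4*424 = 1696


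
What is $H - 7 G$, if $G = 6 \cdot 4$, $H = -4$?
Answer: $-172$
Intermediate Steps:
$G = 24$
$H - 7 G = -4 - 168 = -172$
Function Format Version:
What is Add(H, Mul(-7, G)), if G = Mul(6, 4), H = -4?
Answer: -172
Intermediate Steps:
G = 24
Add(H, Mul(-7, G)) = Add(-4, Mul(-7, 24)) = Add(-4, -168) = -172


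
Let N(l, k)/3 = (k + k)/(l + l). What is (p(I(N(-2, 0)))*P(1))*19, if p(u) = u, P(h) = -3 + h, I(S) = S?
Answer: 0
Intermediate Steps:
N(l, k) = 3*k/l (N(l, k) = 3*((k + k)/(l + l)) = 3*((2*k)/((2*l))) = 3*((2*k)*(1/(2*l))) = 3*(k/l) = 3*k/l)
(p(I(N(-2, 0)))*P(1))*19 = ((3*0/(-2))*(-3 + 1))*19 = ((3*0*(-½))*(-2))*19 = (0*(-2))*19 = 0*19 = 0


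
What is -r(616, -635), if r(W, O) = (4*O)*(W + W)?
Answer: 3129280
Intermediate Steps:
r(W, O) = 8*O*W (r(W, O) = (4*O)*(2*W) = 8*O*W)
-r(616, -635) = -8*(-635)*616 = -1*(-3129280) = 3129280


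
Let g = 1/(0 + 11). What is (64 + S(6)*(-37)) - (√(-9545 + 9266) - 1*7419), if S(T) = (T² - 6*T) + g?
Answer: 82276/11 - 3*I*√31 ≈ 7479.6 - 16.703*I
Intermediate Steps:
g = 1/11 ≈ 0.090909
S(T) = 1/11 + T² - 6*T (S(T) = (T² - 6*T) + 1/11 = 1/11 + T² - 6*T)
(64 + S(6)*(-37)) - (√(-9545 + 9266) - 1*7419) = (64 + (1/11 + 6² - 6*6)*(-37)) - (√(-9545 + 9266) - 1*7419) = (64 + (1/11 + 36 - 36)*(-37)) - (√(-279) - 7419) = (64 + (1/11)*(-37)) - (3*I*√31 - 7419) = (64 - 37/11) - (-7419 + 3*I*√31) = 667/11 + (7419 - 3*I*√31) = 82276/11 - 3*I*√31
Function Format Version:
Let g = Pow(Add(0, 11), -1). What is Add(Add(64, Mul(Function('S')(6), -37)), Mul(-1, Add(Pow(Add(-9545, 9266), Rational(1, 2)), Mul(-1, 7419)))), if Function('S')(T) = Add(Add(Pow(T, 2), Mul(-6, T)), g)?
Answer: Add(Rational(82276, 11), Mul(-3, I, Pow(31, Rational(1, 2)))) ≈ Add(7479.6, Mul(-16.703, I))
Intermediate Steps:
g = Rational(1, 11) (g = Pow(11, -1) = Rational(1, 11) ≈ 0.090909)
Function('S')(T) = Add(Rational(1, 11), Pow(T, 2), Mul(-6, T)) (Function('S')(T) = Add(Add(Pow(T, 2), Mul(-6, T)), Rational(1, 11)) = Add(Rational(1, 11), Pow(T, 2), Mul(-6, T)))
Add(Add(64, Mul(Function('S')(6), -37)), Mul(-1, Add(Pow(Add(-9545, 9266), Rational(1, 2)), Mul(-1, 7419)))) = Add(Add(64, Mul(Add(Rational(1, 11), Pow(6, 2), Mul(-6, 6)), -37)), Mul(-1, Add(Pow(Add(-9545, 9266), Rational(1, 2)), Mul(-1, 7419)))) = Add(Add(64, Mul(Add(Rational(1, 11), 36, -36), -37)), Mul(-1, Add(Pow(-279, Rational(1, 2)), -7419))) = Add(Add(64, Mul(Rational(1, 11), -37)), Mul(-1, Add(Mul(3, I, Pow(31, Rational(1, 2))), -7419))) = Add(Add(64, Rational(-37, 11)), Mul(-1, Add(-7419, Mul(3, I, Pow(31, Rational(1, 2)))))) = Add(Rational(667, 11), Add(7419, Mul(-3, I, Pow(31, Rational(1, 2))))) = Add(Rational(82276, 11), Mul(-3, I, Pow(31, Rational(1, 2))))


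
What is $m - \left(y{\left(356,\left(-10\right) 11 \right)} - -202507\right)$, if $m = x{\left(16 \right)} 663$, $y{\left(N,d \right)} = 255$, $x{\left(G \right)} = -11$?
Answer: $-210055$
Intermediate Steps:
$m = -7293$ ($m = \left(-11\right) 663 = -7293$)
$m - \left(y{\left(356,\left(-10\right) 11 \right)} - -202507\right) = -7293 - \left(255 - -202507\right) = -7293 - \left(255 + 202507\right) = -7293 - 202762 = -210055$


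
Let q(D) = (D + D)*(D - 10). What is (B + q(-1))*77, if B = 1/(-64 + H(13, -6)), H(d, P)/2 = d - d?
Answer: 108339/64 ≈ 1692.8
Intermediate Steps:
H(d, P) = 0 (H(d, P) = 2*(d - d) = 2*0 = 0)
B = -1/64 (B = 1/(-64 + 0) = 1/(-64) = -1/64 ≈ -0.015625)
q(D) = 2*D*(-10 + D) (q(D) = (2*D)*(-10 + D) = 2*D*(-10 + D))
(B + q(-1))*77 = (-1/64 + 2*(-1)*(-10 - 1))*77 = (-1/64 + 2*(-1)*(-11))*77 = (-1/64 + 22)*77 = (1407/64)*77 = 108339/64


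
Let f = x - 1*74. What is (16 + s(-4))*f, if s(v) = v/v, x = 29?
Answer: -765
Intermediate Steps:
s(v) = 1
f = -45 (f = 29 - 1*74 = 29 - 74 = -45)
(16 + s(-4))*f = (16 + 1)*(-45) = 17*(-45) = -765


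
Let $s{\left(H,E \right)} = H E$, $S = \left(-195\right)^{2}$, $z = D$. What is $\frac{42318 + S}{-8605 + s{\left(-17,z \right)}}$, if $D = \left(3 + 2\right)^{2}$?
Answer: $- \frac{26781}{3010} \approx -8.8973$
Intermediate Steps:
$D = 25$ ($D = 5^{2} = 25$)
$z = 25$
$S = 38025$
$s{\left(H,E \right)} = E H$
$\frac{42318 + S}{-8605 + s{\left(-17,z \right)}} = \frac{42318 + 38025}{-8605 + 25 \left(-17\right)} = \frac{80343}{-8605 - 425} = \frac{80343}{-9030} = 80343 \left(- \frac{1}{9030}\right) = - \frac{26781}{3010}$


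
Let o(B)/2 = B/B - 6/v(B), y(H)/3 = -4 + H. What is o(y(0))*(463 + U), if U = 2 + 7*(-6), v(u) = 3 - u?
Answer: 2538/5 ≈ 507.60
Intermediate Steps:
y(H) = -12 + 3*H (y(H) = 3*(-4 + H) = -12 + 3*H)
o(B) = 2 - 12/(3 - B) (o(B) = 2*(B/B - 6/(3 - B)) = 2*(1 - 6/(3 - B)) = 2 - 12/(3 - B))
U = -40 (U = 2 - 42 = -40)
o(y(0))*(463 + U) = (2*(3 + (-12 + 3*0))/(-3 + (-12 + 3*0)))*(463 - 40) = (2*(3 + (-12 + 0))/(-3 + (-12 + 0)))*423 = (2*(3 - 12)/(-3 - 12))*423 = (2*(-9)/(-15))*423 = (2*(-1/15)*(-9))*423 = (6/5)*423 = 2538/5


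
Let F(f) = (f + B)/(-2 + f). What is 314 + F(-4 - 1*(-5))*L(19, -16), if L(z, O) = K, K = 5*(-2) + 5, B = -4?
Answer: 299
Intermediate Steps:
K = -5 (K = -10 + 5 = -5)
L(z, O) = -5
F(f) = (-4 + f)/(-2 + f) (F(f) = (f - 4)/(-2 + f) = (-4 + f)/(-2 + f))
314 + F(-4 - 1*(-5))*L(19, -16) = 314 + ((-4 + (-4 - 1*(-5)))/(-2 + (-4 - 1*(-5))))*(-5) = 314 + ((-4 + (-4 + 5))/(-2 + (-4 + 5)))*(-5) = 314 + ((-4 + 1)/(-2 + 1))*(-5) = 314 + (-3/(-1))*(-5) = 314 - 1*(-3)*(-5) = 314 + 3*(-5) = 314 - 15 = 299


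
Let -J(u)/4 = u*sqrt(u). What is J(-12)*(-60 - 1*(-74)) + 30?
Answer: 30 + 1344*I*sqrt(3) ≈ 30.0 + 2327.9*I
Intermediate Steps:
J(u) = -4*u**(3/2) (J(u) = -4*u*sqrt(u) = -4*u**(3/2))
J(-12)*(-60 - 1*(-74)) + 30 = (-(-96)*I*sqrt(3))*(-60 - 1*(-74)) + 30 = (-(-96)*I*sqrt(3))*(-60 + 74) + 30 = (96*I*sqrt(3))*14 + 30 = 1344*I*sqrt(3) + 30 = 30 + 1344*I*sqrt(3)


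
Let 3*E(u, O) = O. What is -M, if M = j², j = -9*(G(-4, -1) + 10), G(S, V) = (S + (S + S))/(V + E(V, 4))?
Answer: -54756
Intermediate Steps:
E(u, O) = O/3
G(S, V) = 3*S/(4/3 + V) (G(S, V) = (S + (S + S))/(V + (⅓)*4) = (S + 2*S)/(V + 4/3) = (3*S)/(4/3 + V) = 3*S/(4/3 + V))
j = 234 (j = -9*(9*(-4)/(4 + 3*(-1)) + 10) = -9*(9*(-4)/(4 - 3) + 10) = -9*(9*(-4)/1 + 10) = -9*(9*(-4)*1 + 10) = -9*(-36 + 10) = -9*(-26) = 234)
M = 54756 (M = 234² = 54756)
-M = -1*54756 = -54756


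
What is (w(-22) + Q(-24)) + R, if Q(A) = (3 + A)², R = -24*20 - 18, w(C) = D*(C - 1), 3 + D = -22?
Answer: 518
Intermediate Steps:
D = -25 (D = -3 - 22 = -25)
w(C) = 25 - 25*C (w(C) = -25*(C - 1) = -25*(-1 + C) = 25 - 25*C)
R = -498 (R = -480 - 18 = -498)
(w(-22) + Q(-24)) + R = ((25 - 25*(-22)) + (3 - 24)²) - 498 = ((25 + 550) + (-21)²) - 498 = (575 + 441) - 498 = 1016 - 498 = 518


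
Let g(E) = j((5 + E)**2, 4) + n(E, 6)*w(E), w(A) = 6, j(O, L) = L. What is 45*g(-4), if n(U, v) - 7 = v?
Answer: 3690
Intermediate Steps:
n(U, v) = 7 + v
g(E) = 82 (g(E) = 4 + (7 + 6)*6 = 4 + 13*6 = 4 + 78 = 82)
45*g(-4) = 45*82 = 3690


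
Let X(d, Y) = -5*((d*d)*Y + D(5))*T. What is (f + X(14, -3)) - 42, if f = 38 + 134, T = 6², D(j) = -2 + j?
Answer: 105430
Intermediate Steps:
T = 36
X(d, Y) = -540 - 180*Y*d² (X(d, Y) = -5*((d*d)*Y + (-2 + 5))*36 = -5*(d²*Y + 3)*36 = -5*(Y*d² + 3)*36 = -5*(3 + Y*d²)*36 = -5*(108 + 36*Y*d²) = -540 - 180*Y*d²)
f = 172
(f + X(14, -3)) - 42 = (172 + (-540 - 180*(-3)*14²)) - 42 = (172 + (-540 - 180*(-3)*196)) - 42 = (172 + (-540 + 105840)) - 42 = (172 + 105300) - 42 = 105472 - 42 = 105430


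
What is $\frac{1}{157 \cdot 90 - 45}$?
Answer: $\frac{1}{14085} \approx 7.0998 \cdot 10^{-5}$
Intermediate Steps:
$\frac{1}{157 \cdot 90 - 45} = \frac{1}{14130 - 45} = \frac{1}{14085}$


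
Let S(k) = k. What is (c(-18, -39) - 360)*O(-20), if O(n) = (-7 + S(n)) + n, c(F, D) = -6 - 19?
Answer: 18095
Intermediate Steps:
c(F, D) = -25
O(n) = -7 + 2*n (O(n) = (-7 + n) + n = -7 + 2*n)
(c(-18, -39) - 360)*O(-20) = (-25 - 360)*(-7 + 2*(-20)) = -385*(-7 - 40) = -385*(-47) = 18095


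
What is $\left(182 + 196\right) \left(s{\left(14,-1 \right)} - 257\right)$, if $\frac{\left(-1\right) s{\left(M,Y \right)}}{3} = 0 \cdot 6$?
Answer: $-97146$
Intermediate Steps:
$s{\left(M,Y \right)} = 0$ ($s{\left(M,Y \right)} = - 3 \cdot 0 \cdot 6 = \left(-3\right) 0 = 0$)
$\left(182 + 196\right) \left(s{\left(14,-1 \right)} - 257\right) = \left(182 + 196\right) \left(0 - 257\right) = 378 \left(-257\right) = -97146$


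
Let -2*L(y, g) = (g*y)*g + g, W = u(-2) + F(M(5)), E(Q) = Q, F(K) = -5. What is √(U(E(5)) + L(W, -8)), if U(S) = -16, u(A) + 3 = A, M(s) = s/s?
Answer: 2*√77 ≈ 17.550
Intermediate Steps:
M(s) = 1
u(A) = -3 + A
W = -10 (W = (-3 - 2) - 5 = -5 - 5 = -10)
L(y, g) = -g/2 - y*g²/2 (L(y, g) = -((g*y)*g + g)/2 = -(y*g² + g)/2 = -(g + y*g²)/2 = -g/2 - y*g²/2)
√(U(E(5)) + L(W, -8)) = √(-16 - ½*(-8)*(1 - 8*(-10))) = √(-16 - ½*(-8)*(1 + 80)) = √(-16 - ½*(-8)*81) = √(-16 + 324) = √308 = 2*√77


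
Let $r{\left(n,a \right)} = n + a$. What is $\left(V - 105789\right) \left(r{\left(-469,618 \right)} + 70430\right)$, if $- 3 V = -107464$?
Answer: $- \frac{14814743837}{3} \approx -4.9382 \cdot 10^{9}$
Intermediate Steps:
$V = \frac{107464}{3}$ ($V = \left(- \frac{1}{3}\right) \left(-107464\right) = \frac{107464}{3} \approx 35821.0$)
$r{\left(n,a \right)} = a + n$
$\left(V - 105789\right) \left(r{\left(-469,618 \right)} + 70430\right) = \left(\frac{107464}{3} - 105789\right) \left(\left(618 - 469\right) + 70430\right) = - \frac{209903 \left(149 + 70430\right)}{3} = \left(- \frac{209903}{3}\right) 70579 = - \frac{14814743837}{3}$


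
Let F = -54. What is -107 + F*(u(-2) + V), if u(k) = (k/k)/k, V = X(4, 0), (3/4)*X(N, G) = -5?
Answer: 280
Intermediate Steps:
X(N, G) = -20/3 (X(N, G) = (4/3)*(-5) = -20/3)
V = -20/3 ≈ -6.6667
u(k) = 1/k
-107 + F*(u(-2) + V) = -107 - 54*(1/(-2) - 20/3) = -107 - 54*(-½ - 20/3) = -107 - 54*(-43/6) = -107 + 387 = 280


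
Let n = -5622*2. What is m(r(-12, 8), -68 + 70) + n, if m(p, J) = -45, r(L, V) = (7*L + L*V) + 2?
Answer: -11289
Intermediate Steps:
r(L, V) = 2 + 7*L + L*V
n = -11244
m(r(-12, 8), -68 + 70) + n = -45 - 11244 = -11289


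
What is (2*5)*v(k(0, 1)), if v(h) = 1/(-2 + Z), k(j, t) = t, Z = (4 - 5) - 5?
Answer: -5/4 ≈ -1.2500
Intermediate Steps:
Z = -6 (Z = -1 - 5 = -6)
v(h) = -⅛ (v(h) = 1/(-2 - 6) = 1/(-8) = -⅛)
(2*5)*v(k(0, 1)) = (2*5)*(-⅛) = 10*(-⅛) = -5/4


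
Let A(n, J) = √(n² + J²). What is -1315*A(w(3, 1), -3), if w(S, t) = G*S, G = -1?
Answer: -3945*√2 ≈ -5579.1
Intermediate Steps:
w(S, t) = -S
A(n, J) = √(J² + n²)
-1315*A(w(3, 1), -3) = -1315*√((-3)² + (-1*3)²) = -1315*√(9 + (-3)²) = -1315*√(9 + 9) = -3945*√2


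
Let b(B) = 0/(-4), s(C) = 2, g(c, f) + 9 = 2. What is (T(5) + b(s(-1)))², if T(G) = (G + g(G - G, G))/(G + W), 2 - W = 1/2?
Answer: 16/169 ≈ 0.094675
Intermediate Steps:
g(c, f) = -7 (g(c, f) = -9 + 2 = -7)
W = 3/2 (W = 2 - 1/2 = 2 - 1*½ = 2 - ½ = 3/2 ≈ 1.5000)
b(B) = 0 (b(B) = 0*(-¼) = 0)
T(G) = (-7 + G)/(3/2 + G) (T(G) = (G - 7)/(G + 3/2) = (-7 + G)/(3/2 + G))
(T(5) + b(s(-1)))² = (2*(-7 + 5)/(3 + 2*5) + 0)² = (2*(-2)/(3 + 10) + 0)² = (2*(-2)/13 + 0)² = (2*(1/13)*(-2) + 0)² = (-4/13 + 0)² = (-4/13)² = 16/169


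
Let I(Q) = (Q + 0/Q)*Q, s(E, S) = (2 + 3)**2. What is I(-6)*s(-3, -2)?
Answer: 900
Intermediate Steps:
s(E, S) = 25 (s(E, S) = 5**2 = 25)
I(Q) = Q**2 (I(Q) = (Q + 0)*Q = Q*Q = Q**2)
I(-6)*s(-3, -2) = (-6)**2*25 = 36*25 = 900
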